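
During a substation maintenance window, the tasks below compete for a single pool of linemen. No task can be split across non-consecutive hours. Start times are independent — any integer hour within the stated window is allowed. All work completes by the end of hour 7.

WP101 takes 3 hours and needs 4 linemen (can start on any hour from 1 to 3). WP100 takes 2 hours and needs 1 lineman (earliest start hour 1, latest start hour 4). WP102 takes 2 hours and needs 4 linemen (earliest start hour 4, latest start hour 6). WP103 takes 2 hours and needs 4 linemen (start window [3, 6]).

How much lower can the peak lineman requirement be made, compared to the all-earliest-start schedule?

3

Early-start peak: h1:5  h2:5  h3:8  h4:8  h5:4  h6:0  h7:0 ⇒ 8.
Leveled (WP101@1, WP100@1, WP102@4, WP103@6): h1:5  h2:5  h3:4  h4:4  h5:4  h6:4  h7:4 ⇒ 5.
Reduction 8 − 5 = 3.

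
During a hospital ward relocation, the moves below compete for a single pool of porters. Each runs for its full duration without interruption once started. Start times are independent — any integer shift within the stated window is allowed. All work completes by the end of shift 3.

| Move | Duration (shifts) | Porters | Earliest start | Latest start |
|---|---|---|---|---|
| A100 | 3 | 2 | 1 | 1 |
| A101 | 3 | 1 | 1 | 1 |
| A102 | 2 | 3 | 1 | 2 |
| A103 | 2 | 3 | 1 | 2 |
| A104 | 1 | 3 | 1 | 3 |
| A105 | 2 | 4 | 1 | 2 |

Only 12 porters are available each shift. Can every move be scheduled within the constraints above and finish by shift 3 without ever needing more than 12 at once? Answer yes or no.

no

The minimum achievable peak is 13; 12 < 13, so no feasible schedule stays within the cap.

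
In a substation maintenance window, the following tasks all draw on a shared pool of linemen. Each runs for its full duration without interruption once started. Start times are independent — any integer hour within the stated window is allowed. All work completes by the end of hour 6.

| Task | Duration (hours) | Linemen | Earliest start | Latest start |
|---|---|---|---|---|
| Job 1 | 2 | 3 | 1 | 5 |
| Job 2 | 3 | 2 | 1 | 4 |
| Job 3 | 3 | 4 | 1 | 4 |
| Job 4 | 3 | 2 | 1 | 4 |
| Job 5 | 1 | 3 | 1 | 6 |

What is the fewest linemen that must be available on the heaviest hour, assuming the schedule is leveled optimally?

Early-start (Job 1@1, Job 2@1, Job 3@1, Job 4@1, Job 5@1) gives peak 14: h1:14  h2:11  h3:8  h4:0  h5:0  h6:0.
Shift Job 3→3, Job 4→4, Job 5→6.
Schedule Job 1@1, Job 2@1, Job 3@3, Job 4@4, Job 5@6: h1:5  h2:5  h3:6  h4:6  h5:6  h6:5 — peak 6.
Total lineman-hours = 33 over 6 hours ⇒ peak ≥ ⌈33/6⌉ = 6, so 6 is optimal.

6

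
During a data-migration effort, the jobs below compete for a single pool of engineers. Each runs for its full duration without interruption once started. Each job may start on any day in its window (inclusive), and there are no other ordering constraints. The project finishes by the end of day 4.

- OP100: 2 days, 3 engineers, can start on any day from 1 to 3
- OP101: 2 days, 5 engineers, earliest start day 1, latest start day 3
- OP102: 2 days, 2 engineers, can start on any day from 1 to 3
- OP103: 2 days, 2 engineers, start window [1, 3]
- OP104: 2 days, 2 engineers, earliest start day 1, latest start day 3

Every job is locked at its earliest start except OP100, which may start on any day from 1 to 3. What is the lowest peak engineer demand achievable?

11

OP100@1: d1:14  d2:14  d3:0  d4:0 → peak 14
OP100@2: d1:11  d2:14  d3:3  d4:0 → peak 14
OP100@3: d1:11  d2:11  d3:3  d4:3 → peak 11
Best is OP100@3, peak 11.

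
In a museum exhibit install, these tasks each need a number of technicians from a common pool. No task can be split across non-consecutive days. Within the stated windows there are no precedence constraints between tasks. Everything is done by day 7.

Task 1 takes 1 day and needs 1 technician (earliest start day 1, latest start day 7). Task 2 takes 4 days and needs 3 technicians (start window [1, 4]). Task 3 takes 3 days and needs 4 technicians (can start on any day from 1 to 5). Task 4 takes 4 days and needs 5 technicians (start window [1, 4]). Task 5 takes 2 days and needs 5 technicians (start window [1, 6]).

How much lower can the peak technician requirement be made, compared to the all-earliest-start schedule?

Early-start peak: d1:18  d2:17  d3:12  d4:8  d5:0  d6:0  d7:0 ⇒ 18.
Leveled (Task 1@1, Task 2@1, Task 3@5, Task 4@1, Task 5@5): d1:9  d2:8  d3:8  d4:8  d5:9  d6:9  d7:4 ⇒ 9.
Reduction 18 − 9 = 9.

9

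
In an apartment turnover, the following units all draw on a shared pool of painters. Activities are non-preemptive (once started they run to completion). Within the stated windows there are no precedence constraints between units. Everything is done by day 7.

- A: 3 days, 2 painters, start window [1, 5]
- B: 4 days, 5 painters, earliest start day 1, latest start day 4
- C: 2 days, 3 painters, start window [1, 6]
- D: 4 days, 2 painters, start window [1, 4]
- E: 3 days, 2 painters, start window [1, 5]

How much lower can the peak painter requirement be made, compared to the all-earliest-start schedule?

Early-start peak: d1:14  d2:14  d3:11  d4:7  d5:0  d6:0  d7:0 ⇒ 14.
Leveled (A@1, B@1, C@5, D@4, E@5): d1:7  d2:7  d3:7  d4:7  d5:7  d6:7  d7:4 ⇒ 7.
Reduction 14 − 7 = 7.

7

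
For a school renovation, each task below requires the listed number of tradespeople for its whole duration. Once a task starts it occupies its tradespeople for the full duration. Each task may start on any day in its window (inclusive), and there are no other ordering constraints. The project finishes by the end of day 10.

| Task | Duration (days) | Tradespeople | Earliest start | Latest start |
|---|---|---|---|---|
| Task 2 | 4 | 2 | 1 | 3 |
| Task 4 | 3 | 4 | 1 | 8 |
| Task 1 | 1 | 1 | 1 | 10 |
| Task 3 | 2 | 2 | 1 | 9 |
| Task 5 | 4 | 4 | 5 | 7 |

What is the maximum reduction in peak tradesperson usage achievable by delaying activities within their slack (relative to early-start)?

3

Early-start peak: d1:9  d2:8  d3:6  d4:2  d5:4  d6:4  d7:4  d8:4  d9:0  d10:0 ⇒ 9.
Leveled (Task 2@1, Task 4@1, Task 1@4, Task 3@4, Task 5@5): d1:6  d2:6  d3:6  d4:5  d5:6  d6:4  d7:4  d8:4  d9:0  d10:0 ⇒ 6.
Reduction 9 − 6 = 3.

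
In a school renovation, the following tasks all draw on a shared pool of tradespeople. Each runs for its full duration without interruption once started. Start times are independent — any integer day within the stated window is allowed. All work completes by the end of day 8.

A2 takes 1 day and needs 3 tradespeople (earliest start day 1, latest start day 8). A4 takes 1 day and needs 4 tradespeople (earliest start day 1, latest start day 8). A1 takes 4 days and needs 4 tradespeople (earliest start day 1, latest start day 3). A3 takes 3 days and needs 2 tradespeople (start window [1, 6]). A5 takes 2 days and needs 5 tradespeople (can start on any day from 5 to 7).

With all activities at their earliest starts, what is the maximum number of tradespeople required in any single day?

13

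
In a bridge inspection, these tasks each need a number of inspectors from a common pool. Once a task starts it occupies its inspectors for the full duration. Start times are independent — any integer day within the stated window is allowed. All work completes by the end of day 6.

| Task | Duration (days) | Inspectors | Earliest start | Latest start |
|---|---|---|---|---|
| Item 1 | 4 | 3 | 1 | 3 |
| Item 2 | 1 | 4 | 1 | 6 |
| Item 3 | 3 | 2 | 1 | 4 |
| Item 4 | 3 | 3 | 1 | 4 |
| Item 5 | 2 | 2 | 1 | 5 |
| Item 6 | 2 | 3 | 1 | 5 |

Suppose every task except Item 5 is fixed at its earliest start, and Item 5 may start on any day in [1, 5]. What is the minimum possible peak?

Item 5@1: d1:17  d2:13  d3:8  d4:3  d5:0  d6:0 → peak 17
Item 5@2: d1:15  d2:13  d3:10  d4:3  d5:0  d6:0 → peak 15
Item 5@3: d1:15  d2:11  d3:10  d4:5  d5:0  d6:0 → peak 15
Item 5@4: d1:15  d2:11  d3:8  d4:5  d5:2  d6:0 → peak 15
Item 5@5: d1:15  d2:11  d3:8  d4:3  d5:2  d6:2 → peak 15
Best is Item 5@2, peak 15.

15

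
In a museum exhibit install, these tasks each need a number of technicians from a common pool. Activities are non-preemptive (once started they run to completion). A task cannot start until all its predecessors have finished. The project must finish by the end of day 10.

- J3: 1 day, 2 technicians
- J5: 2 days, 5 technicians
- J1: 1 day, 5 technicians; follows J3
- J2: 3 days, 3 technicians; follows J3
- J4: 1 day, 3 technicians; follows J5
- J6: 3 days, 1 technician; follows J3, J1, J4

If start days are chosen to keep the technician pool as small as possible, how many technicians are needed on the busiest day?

Early-start (J3@1, J5@1, J1@2, J2@2, J4@3, J6@4) gives peak 13: d1:7  d2:13  d3:6  d4:4  d5:1  d6:1  d7:0  d8:0  d9:0  d10:0.
Shift J5→2, J1→4, J2→6, J4→5, J6→6.
Schedule J3@1, J5@2, J1@4, J2@6, J4@5, J6@6: d1:2  d2:5  d3:5  d4:5  d5:3  d6:4  d7:4  d8:4  d9:0  d10:0 — peak 5.

5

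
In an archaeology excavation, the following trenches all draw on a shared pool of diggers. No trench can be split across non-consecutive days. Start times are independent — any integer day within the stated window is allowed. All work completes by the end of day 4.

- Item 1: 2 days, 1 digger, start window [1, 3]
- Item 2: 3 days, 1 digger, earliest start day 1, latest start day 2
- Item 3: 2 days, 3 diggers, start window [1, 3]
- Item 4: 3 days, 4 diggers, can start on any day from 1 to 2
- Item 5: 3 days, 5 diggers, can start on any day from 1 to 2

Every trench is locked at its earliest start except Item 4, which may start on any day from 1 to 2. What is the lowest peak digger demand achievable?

Item 4@1: d1:14  d2:14  d3:10  d4:0 → peak 14
Item 4@2: d1:10  d2:14  d3:10  d4:4 → peak 14
Best is Item 4@1, peak 14.

14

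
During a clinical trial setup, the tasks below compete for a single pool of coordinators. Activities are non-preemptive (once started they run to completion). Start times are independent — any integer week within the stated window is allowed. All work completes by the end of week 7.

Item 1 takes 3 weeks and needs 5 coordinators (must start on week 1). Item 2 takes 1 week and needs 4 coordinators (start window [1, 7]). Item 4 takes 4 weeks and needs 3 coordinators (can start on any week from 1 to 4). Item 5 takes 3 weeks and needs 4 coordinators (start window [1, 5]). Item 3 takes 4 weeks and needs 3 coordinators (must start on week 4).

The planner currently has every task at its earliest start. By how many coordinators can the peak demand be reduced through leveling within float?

Early-start peak: w1:16  w2:12  w3:12  w4:6  w5:3  w6:3  w7:3 ⇒ 16.
Leveled (Item 1@1, Item 2@1, Item 4@2, Item 5@4, Item 3@4): w1:9  w2:8  w3:8  w4:10  w5:10  w6:7  w7:3 ⇒ 10.
Reduction 16 − 10 = 6.

6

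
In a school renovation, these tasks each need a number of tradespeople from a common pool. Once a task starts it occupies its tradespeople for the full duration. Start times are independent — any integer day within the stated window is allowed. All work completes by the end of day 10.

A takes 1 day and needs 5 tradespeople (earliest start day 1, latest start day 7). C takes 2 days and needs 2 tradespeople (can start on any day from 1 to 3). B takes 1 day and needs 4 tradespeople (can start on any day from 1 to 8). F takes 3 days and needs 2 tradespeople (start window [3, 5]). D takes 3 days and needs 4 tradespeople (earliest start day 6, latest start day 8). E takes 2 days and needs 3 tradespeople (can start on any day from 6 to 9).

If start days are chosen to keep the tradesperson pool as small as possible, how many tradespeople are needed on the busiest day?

Early-start (A@1, C@1, B@1, F@3, D@6, E@6) gives peak 11: d1:11  d2:2  d3:2  d4:2  d5:2  d6:7  d7:7  d8:4  d9:0  d10:0.
Shift C→2, B→4, F→5, D→8.
Schedule A@1, C@2, B@4, F@5, D@8, E@6: d1:5  d2:2  d3:2  d4:4  d5:2  d6:5  d7:5  d8:4  d9:4  d10:4 — peak 5.

5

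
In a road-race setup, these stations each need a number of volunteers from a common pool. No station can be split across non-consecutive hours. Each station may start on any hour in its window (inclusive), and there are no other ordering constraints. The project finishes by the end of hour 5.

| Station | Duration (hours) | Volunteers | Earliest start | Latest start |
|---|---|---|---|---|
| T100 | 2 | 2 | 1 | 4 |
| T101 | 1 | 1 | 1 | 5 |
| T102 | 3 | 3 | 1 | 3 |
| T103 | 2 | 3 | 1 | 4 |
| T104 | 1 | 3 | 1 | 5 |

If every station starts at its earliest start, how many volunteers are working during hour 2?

8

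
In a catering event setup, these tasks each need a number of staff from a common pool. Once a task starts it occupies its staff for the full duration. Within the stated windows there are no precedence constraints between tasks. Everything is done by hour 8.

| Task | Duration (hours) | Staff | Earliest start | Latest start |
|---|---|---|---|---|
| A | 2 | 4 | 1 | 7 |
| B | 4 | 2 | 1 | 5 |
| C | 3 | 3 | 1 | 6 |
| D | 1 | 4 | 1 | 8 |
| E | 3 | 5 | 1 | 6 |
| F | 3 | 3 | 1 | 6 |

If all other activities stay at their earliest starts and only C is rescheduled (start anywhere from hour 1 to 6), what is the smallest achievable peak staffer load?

C@1: h1:21  h2:17  h3:13  h4:2  h5:0  h6:0  h7:0  h8:0 → peak 21
C@2: h1:18  h2:17  h3:13  h4:5  h5:0  h6:0  h7:0  h8:0 → peak 18
C@3: h1:18  h2:14  h3:13  h4:5  h5:3  h6:0  h7:0  h8:0 → peak 18
C@4: h1:18  h2:14  h3:10  h4:5  h5:3  h6:3  h7:0  h8:0 → peak 18
C@5: h1:18  h2:14  h3:10  h4:2  h5:3  h6:3  h7:3  h8:0 → peak 18
C@6: h1:18  h2:14  h3:10  h4:2  h5:0  h6:3  h7:3  h8:3 → peak 18
Best is C@2, peak 18.

18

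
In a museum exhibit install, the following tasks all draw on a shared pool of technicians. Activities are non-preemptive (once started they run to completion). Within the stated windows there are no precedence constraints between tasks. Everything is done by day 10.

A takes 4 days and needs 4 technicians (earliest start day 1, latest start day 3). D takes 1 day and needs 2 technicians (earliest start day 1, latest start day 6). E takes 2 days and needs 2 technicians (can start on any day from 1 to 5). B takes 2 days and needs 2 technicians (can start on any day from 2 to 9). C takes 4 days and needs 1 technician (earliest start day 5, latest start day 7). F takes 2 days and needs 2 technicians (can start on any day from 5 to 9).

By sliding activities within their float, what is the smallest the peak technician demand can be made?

Early-start (A@1, D@1, E@1, B@2, C@5, F@5) gives peak 8: d1:8  d2:8  d3:6  d4:4  d5:3  d6:3  d7:1  d8:1  d9:0  d10:0.
Shift D→5, E→5, B→6, C→7, F→8.
Schedule A@1, D@5, E@5, B@6, C@7, F@8: d1:4  d2:4  d3:4  d4:4  d5:4  d6:4  d7:3  d8:3  d9:3  d10:1 — peak 4.
Total technician-days = 34 over 10 days ⇒ peak ≥ ⌈34/10⌉ = 4, so 4 is optimal.

4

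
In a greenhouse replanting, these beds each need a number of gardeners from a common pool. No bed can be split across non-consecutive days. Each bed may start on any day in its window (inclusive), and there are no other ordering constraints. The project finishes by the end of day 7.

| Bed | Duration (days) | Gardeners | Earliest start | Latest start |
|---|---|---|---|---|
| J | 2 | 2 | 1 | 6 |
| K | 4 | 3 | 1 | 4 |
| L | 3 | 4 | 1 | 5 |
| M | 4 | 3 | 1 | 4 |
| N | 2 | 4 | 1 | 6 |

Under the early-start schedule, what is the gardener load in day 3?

At early start, day 3 has: K, L, M.
Demand: 3 + 4 + 3 = 10.

10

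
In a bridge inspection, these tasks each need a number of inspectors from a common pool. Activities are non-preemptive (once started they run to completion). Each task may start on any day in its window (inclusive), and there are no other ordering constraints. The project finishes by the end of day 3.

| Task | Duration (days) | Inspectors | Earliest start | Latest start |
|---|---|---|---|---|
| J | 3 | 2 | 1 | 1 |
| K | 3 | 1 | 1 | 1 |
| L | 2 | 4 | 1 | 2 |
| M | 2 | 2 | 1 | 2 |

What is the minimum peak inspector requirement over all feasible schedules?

Schedule J@1, K@1, L@1, M@1: d1:9  d2:9  d3:3 — peak 9.
No arrangement of the 4 feasible schedules does better.

9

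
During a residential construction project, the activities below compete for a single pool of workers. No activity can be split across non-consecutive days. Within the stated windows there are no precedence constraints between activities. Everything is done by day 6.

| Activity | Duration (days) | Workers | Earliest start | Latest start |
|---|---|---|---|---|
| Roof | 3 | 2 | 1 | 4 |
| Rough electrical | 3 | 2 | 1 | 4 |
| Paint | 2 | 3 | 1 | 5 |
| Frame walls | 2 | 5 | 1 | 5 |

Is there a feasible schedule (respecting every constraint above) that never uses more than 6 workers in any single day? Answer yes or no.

no

The minimum achievable peak is 7; 6 < 7, so no feasible schedule stays within the cap.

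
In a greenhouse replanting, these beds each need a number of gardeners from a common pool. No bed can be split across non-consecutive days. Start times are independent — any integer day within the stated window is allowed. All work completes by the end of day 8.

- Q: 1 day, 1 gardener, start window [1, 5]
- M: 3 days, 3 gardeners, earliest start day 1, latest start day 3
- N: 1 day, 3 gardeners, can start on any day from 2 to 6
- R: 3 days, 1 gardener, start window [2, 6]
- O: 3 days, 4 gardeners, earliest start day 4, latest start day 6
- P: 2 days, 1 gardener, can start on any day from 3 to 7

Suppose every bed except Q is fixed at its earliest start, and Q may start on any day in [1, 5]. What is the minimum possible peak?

7

Q@1: d1:4  d2:7  d3:5  d4:6  d5:4  d6:4  d7:0  d8:0 → peak 7
Q@2: d1:3  d2:8  d3:5  d4:6  d5:4  d6:4  d7:0  d8:0 → peak 8
Q@3: d1:3  d2:7  d3:6  d4:6  d5:4  d6:4  d7:0  d8:0 → peak 7
Q@4: d1:3  d2:7  d3:5  d4:7  d5:4  d6:4  d7:0  d8:0 → peak 7
Q@5: d1:3  d2:7  d3:5  d4:6  d5:5  d6:4  d7:0  d8:0 → peak 7
Best is Q@1, peak 7.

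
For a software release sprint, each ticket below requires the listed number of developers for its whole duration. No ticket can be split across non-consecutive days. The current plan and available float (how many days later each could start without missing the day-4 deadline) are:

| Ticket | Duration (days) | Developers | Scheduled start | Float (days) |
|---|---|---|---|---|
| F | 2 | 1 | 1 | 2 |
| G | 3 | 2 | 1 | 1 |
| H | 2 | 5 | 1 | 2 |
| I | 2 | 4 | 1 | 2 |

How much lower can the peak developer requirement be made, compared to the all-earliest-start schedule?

5

Early-start peak: d1:12  d2:12  d3:2  d4:0 ⇒ 12.
Leveled (F@1, G@1, H@3, I@1): d1:7  d2:7  d3:7  d4:5 ⇒ 7.
Reduction 12 − 7 = 5.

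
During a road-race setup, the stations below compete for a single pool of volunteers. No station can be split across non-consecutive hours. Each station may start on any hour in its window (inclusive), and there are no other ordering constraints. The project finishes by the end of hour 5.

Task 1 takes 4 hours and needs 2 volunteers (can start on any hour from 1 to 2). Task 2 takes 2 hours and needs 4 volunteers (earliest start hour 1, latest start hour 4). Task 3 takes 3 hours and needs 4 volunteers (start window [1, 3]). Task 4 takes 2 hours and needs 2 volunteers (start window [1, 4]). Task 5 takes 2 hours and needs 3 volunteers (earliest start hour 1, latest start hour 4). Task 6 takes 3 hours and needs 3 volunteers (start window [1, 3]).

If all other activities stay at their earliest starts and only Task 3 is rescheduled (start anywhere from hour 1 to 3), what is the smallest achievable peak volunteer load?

Task 3@1: h1:18  h2:18  h3:9  h4:2  h5:0 → peak 18
Task 3@2: h1:14  h2:18  h3:9  h4:6  h5:0 → peak 18
Task 3@3: h1:14  h2:14  h3:9  h4:6  h5:4 → peak 14
Best is Task 3@3, peak 14.

14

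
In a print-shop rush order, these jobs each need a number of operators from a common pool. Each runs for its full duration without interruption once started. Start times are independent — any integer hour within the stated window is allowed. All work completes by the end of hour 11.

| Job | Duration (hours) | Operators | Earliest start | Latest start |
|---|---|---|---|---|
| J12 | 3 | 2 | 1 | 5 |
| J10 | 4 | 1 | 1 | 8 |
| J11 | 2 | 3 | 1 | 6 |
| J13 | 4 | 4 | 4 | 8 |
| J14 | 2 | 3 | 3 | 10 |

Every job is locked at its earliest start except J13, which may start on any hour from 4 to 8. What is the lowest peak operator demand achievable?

6

J13@4: h1:6  h2:6  h3:6  h4:8  h5:4  h6:4  h7:4  h8:0  h9:0  h10:0  h11:0 → peak 8
J13@5: h1:6  h2:6  h3:6  h4:4  h5:4  h6:4  h7:4  h8:4  h9:0  h10:0  h11:0 → peak 6
J13@6: h1:6  h2:6  h3:6  h4:4  h5:0  h6:4  h7:4  h8:4  h9:4  h10:0  h11:0 → peak 6
J13@7: h1:6  h2:6  h3:6  h4:4  h5:0  h6:0  h7:4  h8:4  h9:4  h10:4  h11:0 → peak 6
J13@8: h1:6  h2:6  h3:6  h4:4  h5:0  h6:0  h7:0  h8:4  h9:4  h10:4  h11:4 → peak 6
Best is J13@5, peak 6.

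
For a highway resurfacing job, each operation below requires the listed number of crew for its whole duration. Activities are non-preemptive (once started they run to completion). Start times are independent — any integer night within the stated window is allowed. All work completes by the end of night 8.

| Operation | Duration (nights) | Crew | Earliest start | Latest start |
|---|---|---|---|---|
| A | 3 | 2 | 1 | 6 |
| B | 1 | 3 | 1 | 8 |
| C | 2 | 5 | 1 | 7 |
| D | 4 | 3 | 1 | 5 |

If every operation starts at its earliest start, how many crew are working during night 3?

At early start, night 3 has: A, D.
Demand: 2 + 3 = 5.

5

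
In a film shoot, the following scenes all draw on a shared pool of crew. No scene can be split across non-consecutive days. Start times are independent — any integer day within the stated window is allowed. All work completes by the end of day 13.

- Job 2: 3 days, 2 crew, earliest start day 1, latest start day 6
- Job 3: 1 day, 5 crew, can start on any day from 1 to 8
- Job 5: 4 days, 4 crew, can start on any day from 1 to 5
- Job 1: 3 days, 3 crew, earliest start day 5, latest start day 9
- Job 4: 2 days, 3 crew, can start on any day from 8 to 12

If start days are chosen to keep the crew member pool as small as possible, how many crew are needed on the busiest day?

Early-start (Job 2@1, Job 3@1, Job 5@1, Job 1@5, Job 4@8) gives peak 11: d1:11  d2:6  d3:6  d4:4  d5:3  d6:3  d7:3  d8:3  d9:3  d10:0  d11:0  d12:0  d13:0.
Shift Job 3→4, Job 5→5, Job 1→9, Job 4→12.
Schedule Job 2@1, Job 3@4, Job 5@5, Job 1@9, Job 4@12: d1:2  d2:2  d3:2  d4:5  d5:4  d6:4  d7:4  d8:4  d9:3  d10:3  d11:3  d12:3  d13:3 — peak 5.

5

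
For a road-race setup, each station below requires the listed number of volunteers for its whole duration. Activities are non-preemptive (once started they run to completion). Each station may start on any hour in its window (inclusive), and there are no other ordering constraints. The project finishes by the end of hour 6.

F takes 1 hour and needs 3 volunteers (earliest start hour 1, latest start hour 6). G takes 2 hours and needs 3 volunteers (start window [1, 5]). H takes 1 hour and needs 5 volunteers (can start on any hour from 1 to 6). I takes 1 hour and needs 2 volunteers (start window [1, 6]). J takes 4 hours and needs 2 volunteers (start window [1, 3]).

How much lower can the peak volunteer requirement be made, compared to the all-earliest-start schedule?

10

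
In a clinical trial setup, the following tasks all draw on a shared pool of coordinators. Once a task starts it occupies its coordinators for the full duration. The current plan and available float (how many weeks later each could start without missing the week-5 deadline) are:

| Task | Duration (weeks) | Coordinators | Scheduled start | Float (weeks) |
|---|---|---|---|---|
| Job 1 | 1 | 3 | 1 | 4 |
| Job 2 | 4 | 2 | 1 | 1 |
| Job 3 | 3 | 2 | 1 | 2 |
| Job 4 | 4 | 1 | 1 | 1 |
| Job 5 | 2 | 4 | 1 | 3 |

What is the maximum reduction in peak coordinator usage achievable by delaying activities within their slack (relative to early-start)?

5

Early-start peak: w1:12  w2:9  w3:5  w4:3  w5:0 ⇒ 12.
Leveled (Job 1@1, Job 2@1, Job 3@1, Job 4@2, Job 5@4): w1:7  w2:5  w3:5  w4:7  w5:5 ⇒ 7.
Reduction 12 − 7 = 5.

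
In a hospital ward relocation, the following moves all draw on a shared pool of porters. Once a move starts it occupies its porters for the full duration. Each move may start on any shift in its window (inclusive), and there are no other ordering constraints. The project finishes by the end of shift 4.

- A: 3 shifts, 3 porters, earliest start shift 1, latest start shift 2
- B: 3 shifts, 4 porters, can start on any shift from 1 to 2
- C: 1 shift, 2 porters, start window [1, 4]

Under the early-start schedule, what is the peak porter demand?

9

Early-start schedule: A@1, B@1, C@1.
Load per shift: shift 1: 9, shift 2: 7, shift 3: 7, shift 4: 0.
Peak is 9.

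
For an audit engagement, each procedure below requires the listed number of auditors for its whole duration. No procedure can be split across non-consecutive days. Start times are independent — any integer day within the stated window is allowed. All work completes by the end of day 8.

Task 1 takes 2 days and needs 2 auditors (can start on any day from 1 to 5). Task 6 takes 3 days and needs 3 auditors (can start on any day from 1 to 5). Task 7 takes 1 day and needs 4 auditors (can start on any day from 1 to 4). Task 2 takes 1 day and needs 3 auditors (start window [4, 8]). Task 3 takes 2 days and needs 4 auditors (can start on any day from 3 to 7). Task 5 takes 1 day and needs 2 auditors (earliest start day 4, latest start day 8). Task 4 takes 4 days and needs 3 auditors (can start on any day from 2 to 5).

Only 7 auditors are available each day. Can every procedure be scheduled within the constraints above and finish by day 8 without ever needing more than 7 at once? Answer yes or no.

Schedule Task 1@1, Task 6@2, Task 7@1, Task 2@5, Task 3@7, Task 5@6, Task 4@3: d1:6  d2:5  d3:6  d4:6  d5:6  d6:5  d7:4  d8:4 — peak 6 ≤ 7.

yes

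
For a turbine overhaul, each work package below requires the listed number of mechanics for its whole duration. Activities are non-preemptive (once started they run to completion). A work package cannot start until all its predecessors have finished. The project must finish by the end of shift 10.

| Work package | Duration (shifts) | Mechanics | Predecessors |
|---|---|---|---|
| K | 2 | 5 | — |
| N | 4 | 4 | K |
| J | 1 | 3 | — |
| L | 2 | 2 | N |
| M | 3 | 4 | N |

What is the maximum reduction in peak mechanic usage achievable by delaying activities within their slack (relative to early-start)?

2

Early-start peak: s1:8  s2:5  s3:4  s4:4  s5:4  s6:4  s7:6  s8:6  s9:4  s10:0 ⇒ 8.
Leveled (K@1, N@3, J@7, L@7, M@8): s1:5  s2:5  s3:4  s4:4  s5:4  s6:4  s7:5  s8:6  s9:4  s10:4 ⇒ 6.
Reduction 8 − 6 = 2.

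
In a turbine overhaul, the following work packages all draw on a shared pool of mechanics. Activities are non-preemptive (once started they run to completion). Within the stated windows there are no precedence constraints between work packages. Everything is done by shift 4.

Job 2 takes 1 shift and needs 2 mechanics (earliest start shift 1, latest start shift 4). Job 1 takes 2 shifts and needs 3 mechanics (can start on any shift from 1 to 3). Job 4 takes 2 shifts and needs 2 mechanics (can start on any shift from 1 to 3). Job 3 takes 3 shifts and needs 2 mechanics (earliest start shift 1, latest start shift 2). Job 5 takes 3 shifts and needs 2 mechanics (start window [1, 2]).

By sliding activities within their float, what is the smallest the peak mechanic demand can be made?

7

Early-start (Job 2@1, Job 1@1, Job 4@1, Job 3@1, Job 5@1) gives peak 11: s1:11  s2:9  s3:4  s4:0.
Shift Job 4→3, Job 5→2.
Schedule Job 2@1, Job 1@1, Job 4@3, Job 3@1, Job 5@2: s1:7  s2:7  s3:6  s4:4 — peak 7.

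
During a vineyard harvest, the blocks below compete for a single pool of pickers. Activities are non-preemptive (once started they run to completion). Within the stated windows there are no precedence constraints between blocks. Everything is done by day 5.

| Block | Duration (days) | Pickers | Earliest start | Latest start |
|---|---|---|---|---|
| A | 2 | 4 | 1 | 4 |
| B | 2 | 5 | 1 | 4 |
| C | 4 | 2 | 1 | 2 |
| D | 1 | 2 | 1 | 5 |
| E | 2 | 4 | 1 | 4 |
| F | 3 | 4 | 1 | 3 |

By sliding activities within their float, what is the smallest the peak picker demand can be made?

11

Early-start (A@1, B@1, C@1, D@1, E@1, F@1) gives peak 21: d1:21  d2:19  d3:6  d4:2  d5:0.
Shift D→3, E→4, F→3.
Schedule A@1, B@1, C@1, D@3, E@4, F@3: d1:11  d2:11  d3:8  d4:10  d5:8 — peak 11.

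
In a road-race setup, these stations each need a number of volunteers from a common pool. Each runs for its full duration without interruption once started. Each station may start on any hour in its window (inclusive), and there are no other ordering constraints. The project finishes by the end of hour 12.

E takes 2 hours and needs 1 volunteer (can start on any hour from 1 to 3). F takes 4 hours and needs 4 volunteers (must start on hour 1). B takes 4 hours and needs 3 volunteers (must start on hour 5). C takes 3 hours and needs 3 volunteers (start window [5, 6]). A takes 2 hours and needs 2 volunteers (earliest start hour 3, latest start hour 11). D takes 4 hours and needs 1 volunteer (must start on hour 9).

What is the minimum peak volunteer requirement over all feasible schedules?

6

Schedule E@1, F@1, B@5, C@5, A@3, D@9: h1:5  h2:5  h3:6  h4:6  h5:6  h6:6  h7:6  h8:3  h9:1  h10:1  h11:1  h12:1 — peak 6.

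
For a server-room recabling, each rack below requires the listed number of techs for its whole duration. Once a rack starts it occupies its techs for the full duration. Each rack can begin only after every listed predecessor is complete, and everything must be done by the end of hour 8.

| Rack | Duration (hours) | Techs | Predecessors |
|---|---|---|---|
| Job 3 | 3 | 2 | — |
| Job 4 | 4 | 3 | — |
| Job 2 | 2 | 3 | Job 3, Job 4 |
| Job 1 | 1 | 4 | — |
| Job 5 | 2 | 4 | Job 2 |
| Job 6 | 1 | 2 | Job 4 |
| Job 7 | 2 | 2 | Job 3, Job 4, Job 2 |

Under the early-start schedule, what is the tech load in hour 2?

5

At early start, hour 2 has: Job 3, Job 4.
Demand: 2 + 3 = 5.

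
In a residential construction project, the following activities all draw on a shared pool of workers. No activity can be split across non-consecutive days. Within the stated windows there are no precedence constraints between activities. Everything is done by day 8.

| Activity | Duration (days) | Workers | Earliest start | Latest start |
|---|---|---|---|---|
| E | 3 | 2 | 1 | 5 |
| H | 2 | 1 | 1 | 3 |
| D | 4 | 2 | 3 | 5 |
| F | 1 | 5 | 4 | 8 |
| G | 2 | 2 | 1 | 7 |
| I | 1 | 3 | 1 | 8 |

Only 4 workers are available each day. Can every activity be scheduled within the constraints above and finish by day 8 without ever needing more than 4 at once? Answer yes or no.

The minimum achievable peak is 5; 4 < 5, so no feasible schedule stays within the cap.

no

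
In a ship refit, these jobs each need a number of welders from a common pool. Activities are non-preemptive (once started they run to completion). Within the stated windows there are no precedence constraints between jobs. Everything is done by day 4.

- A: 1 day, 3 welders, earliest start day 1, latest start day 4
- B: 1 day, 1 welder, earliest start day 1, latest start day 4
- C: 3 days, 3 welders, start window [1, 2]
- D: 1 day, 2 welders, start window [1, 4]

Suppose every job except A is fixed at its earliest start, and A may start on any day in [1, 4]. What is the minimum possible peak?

A@1: d1:9  d2:3  d3:3  d4:0 → peak 9
A@2: d1:6  d2:6  d3:3  d4:0 → peak 6
A@3: d1:6  d2:3  d3:6  d4:0 → peak 6
A@4: d1:6  d2:3  d3:3  d4:3 → peak 6
Best is A@2, peak 6.

6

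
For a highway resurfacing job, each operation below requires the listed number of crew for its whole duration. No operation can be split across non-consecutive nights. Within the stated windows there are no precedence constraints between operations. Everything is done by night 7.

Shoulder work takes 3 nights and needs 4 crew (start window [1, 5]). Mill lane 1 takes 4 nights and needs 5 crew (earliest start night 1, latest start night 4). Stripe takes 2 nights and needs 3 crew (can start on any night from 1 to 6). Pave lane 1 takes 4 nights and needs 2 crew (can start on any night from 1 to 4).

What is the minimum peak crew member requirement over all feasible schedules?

Early-start (Shoulder work@1, Mill lane 1@1, Stripe@1, Pave lane 1@1) gives peak 14: n1:14  n2:14  n3:11  n4:7  n5:0  n6:0  n7:0.
Shift Mill lane 1→4, Pave lane 1→3.
Schedule Shoulder work@1, Mill lane 1@4, Stripe@1, Pave lane 1@3: n1:7  n2:7  n3:6  n4:7  n5:7  n6:7  n7:5 — peak 7.
Total crew member-nights = 46 over 7 nights ⇒ peak ≥ ⌈46/7⌉ = 7, so 7 is optimal.

7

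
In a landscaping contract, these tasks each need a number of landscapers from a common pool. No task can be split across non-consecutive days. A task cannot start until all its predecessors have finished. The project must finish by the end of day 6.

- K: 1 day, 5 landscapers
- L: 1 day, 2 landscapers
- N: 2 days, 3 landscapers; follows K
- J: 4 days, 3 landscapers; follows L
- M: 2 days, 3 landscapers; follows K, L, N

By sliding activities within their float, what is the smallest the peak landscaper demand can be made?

6

Early-start (K@1, L@1, N@2, J@2, M@4) gives peak 7: d1:7  d2:6  d3:6  d4:6  d5:6  d6:0.
Shift L→2, J→3.
Schedule K@1, L@2, N@2, J@3, M@4: d1:5  d2:5  d3:6  d4:6  d5:6  d6:3 — peak 6.
Total landscaper-days = 31 over 6 days ⇒ peak ≥ ⌈31/6⌉ = 6, so 6 is optimal.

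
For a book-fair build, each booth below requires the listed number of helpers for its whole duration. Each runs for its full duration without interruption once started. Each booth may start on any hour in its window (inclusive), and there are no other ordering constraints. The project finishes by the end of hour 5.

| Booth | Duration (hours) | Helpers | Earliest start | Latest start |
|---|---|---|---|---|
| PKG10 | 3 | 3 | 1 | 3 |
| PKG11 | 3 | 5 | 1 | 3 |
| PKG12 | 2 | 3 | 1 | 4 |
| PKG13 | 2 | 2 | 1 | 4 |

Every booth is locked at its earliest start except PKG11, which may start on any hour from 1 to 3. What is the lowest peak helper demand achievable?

8

PKG11@1: h1:13  h2:13  h3:8  h4:0  h5:0 → peak 13
PKG11@2: h1:8  h2:13  h3:8  h4:5  h5:0 → peak 13
PKG11@3: h1:8  h2:8  h3:8  h4:5  h5:5 → peak 8
Best is PKG11@3, peak 8.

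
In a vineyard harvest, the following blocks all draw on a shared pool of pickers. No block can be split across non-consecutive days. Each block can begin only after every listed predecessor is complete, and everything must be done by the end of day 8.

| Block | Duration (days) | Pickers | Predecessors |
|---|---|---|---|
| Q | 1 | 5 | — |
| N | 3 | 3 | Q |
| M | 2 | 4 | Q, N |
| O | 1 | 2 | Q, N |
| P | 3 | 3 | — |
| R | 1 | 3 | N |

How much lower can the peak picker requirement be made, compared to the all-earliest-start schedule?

3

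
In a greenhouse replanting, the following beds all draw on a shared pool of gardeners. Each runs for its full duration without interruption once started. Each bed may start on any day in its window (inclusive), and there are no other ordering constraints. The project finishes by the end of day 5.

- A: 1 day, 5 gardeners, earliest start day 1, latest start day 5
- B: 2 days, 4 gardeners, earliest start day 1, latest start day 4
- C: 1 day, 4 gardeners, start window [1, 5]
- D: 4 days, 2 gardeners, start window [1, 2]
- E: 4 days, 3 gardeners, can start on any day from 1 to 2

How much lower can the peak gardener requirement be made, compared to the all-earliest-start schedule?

9

Early-start peak: d1:18  d2:9  d3:5  d4:5  d5:0 ⇒ 18.
Leveled (A@1, B@1, C@3, D@2, E@2): d1:9  d2:9  d3:9  d4:5  d5:5 ⇒ 9.
Reduction 18 − 9 = 9.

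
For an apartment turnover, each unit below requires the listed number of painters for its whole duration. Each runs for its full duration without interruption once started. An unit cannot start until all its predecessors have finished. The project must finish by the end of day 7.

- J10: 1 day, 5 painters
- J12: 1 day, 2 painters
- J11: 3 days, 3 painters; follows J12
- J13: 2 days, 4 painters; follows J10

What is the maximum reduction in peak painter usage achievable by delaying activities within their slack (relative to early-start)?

Early-start peak: d1:7  d2:7  d3:7  d4:3  d5:0  d6:0  d7:0 ⇒ 7.
Leveled (J10@1, J12@2, J11@3, J13@6): d1:5  d2:2  d3:3  d4:3  d5:3  d6:4  d7:4 ⇒ 5.
Reduction 7 − 5 = 2.

2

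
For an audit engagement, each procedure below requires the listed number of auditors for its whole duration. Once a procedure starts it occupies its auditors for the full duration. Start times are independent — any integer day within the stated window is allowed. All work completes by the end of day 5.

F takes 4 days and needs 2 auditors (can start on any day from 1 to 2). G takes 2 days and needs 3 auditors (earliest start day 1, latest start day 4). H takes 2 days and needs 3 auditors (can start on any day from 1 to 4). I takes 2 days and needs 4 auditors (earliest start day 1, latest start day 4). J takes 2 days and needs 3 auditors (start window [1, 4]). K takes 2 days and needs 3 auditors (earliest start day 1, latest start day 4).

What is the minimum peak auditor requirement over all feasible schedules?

11

Early-start (F@1, G@1, H@1, I@1, J@1, K@1) gives peak 18: d1:18  d2:18  d3:2  d4:2  d5:0.
Shift I→3, K→3.
Schedule F@1, G@1, H@1, I@3, J@1, K@3: d1:11  d2:11  d3:9  d4:9  d5:0 — peak 11.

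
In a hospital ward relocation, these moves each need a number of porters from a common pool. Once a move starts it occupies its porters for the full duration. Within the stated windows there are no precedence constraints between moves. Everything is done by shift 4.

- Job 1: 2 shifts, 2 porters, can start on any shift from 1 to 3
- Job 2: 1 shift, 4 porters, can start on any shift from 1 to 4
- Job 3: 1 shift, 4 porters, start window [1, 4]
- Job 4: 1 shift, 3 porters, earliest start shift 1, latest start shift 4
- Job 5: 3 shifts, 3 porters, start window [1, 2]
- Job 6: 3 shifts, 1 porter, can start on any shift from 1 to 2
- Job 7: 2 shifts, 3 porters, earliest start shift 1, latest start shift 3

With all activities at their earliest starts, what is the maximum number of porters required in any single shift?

Early-start schedule: Job 1@1, Job 2@1, Job 3@1, Job 4@1, Job 5@1, Job 6@1, Job 7@1.
Load per shift: shift 1: 20, shift 2: 9, shift 3: 4, shift 4: 0.
Peak is 20.

20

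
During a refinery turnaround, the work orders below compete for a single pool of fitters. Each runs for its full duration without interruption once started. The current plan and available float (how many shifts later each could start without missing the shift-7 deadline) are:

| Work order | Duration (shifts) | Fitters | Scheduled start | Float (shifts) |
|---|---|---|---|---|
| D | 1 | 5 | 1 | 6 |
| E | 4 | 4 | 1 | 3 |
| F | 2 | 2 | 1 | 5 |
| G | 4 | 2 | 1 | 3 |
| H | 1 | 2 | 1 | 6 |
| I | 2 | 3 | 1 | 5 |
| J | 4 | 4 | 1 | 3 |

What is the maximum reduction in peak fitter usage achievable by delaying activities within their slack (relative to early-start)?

12

Early-start peak: s1:22  s2:15  s3:10  s4:10  s5:0  s6:0  s7:0 ⇒ 22.
Leveled (D@1, E@1, F@2, G@2, H@2, I@5, J@4): s1:9  s2:10  s3:8  s4:10  s5:9  s6:7  s7:4 ⇒ 10.
Reduction 22 − 10 = 12.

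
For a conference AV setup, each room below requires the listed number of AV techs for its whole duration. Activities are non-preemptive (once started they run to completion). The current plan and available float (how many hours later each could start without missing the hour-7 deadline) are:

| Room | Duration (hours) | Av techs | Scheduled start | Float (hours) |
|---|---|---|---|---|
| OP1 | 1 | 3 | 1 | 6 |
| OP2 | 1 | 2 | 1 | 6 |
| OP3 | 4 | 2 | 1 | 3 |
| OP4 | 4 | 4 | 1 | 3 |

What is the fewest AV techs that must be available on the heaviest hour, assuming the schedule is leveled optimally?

6

Early-start (OP1@1, OP2@1, OP3@1, OP4@1) gives peak 11: h1:11  h2:6  h3:6  h4:6  h5:0  h6:0  h7:0.
Shift OP3→2, OP4→2.
Schedule OP1@1, OP2@1, OP3@2, OP4@2: h1:5  h2:6  h3:6  h4:6  h5:6  h6:0  h7:0 — peak 6.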